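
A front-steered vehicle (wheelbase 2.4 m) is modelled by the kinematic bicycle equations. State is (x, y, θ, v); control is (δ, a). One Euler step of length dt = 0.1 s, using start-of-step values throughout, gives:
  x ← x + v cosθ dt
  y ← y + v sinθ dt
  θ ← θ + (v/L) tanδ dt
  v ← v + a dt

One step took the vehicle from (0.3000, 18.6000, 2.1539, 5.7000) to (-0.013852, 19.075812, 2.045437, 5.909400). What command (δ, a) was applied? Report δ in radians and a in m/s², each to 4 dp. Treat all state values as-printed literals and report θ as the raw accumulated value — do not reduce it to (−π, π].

a = (v'−v)/dt = (0.209400)/0.1 = 2.0940
Δθ = θ'−θ = -0.108463;  (v·dt/L) = 5.7000·0.1/2.4 = 0.237500
tan δ = Δθ·L/(v·dt) = -0.456686  →  δ = -0.4284

δ = -0.4284, a = 2.0940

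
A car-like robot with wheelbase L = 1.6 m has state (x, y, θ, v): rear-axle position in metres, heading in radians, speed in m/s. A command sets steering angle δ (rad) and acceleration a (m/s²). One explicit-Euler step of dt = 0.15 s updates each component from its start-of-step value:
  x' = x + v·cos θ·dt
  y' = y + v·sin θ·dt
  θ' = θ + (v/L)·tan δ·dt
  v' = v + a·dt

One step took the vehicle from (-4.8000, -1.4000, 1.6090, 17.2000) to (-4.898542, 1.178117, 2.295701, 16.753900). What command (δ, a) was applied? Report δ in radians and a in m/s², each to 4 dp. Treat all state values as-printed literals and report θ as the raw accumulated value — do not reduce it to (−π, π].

a = (v'−v)/dt = (-0.446100)/0.15 = -2.9740
Δθ = θ'−θ = 0.686701;  (v·dt/L) = 17.2000·0.15/1.6 = 1.612500
tan δ = Δθ·L/(v·dt) = 0.425861  →  δ = 0.4026

δ = 0.4026, a = -2.9740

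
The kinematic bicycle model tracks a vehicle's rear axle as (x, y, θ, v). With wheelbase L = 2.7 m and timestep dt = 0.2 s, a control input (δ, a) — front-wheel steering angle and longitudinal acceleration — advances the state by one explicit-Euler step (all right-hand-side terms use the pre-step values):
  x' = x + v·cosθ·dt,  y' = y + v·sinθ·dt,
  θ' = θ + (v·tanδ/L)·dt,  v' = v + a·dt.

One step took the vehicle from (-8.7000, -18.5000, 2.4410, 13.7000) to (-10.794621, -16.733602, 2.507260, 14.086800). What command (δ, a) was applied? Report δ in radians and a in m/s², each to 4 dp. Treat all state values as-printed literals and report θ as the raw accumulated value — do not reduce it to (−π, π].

a = (v'−v)/dt = (0.386800)/0.2 = 1.9340
Δθ = θ'−θ = 0.066260;  (v·dt/L) = 13.7000·0.2/2.7 = 1.014815
tan δ = Δθ·L/(v·dt) = 0.065293  →  δ = 0.0652

δ = 0.0652, a = 1.9340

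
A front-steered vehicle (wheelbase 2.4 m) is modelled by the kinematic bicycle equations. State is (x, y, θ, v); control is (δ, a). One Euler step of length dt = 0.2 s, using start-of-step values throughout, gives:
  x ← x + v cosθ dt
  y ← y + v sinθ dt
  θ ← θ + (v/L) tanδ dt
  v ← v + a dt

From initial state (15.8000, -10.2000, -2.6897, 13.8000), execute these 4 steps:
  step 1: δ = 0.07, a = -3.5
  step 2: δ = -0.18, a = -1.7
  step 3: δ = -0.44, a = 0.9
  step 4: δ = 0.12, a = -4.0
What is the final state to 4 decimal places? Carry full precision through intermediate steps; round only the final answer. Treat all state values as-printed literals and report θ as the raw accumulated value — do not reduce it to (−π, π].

(6.0966, -13.1422, -3.1783, 12.1400)

after step 1 (δ=0.07, a=-3.5): (13.317043, -11.405206, -2.609068, 13.100000)
after step 2 (δ=-0.18, a=-1.7): (11.059839, -12.735406, -2.807718, 12.760000)
after step 3 (δ=-0.44, a=0.9): (8.648761, -13.571711, -3.308315, 12.940000)
after step 4 (δ=0.12, a=-4.0): (6.096646, -13.142230, -3.178290, 12.140000)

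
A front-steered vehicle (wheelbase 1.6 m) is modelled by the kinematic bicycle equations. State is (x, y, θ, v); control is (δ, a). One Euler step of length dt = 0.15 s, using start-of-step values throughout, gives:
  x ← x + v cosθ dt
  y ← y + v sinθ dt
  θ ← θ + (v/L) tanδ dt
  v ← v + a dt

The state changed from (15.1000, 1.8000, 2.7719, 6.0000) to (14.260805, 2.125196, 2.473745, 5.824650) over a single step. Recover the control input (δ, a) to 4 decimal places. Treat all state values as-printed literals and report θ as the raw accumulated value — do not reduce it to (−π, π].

δ = -0.4874, a = -1.1690

a = (v'−v)/dt = (-0.175350)/0.15 = -1.1690
Δθ = θ'−θ = -0.298155;  (v·dt/L) = 6.0000·0.15/1.6 = 0.562500
tan δ = Δθ·L/(v·dt) = -0.530053  →  δ = -0.4874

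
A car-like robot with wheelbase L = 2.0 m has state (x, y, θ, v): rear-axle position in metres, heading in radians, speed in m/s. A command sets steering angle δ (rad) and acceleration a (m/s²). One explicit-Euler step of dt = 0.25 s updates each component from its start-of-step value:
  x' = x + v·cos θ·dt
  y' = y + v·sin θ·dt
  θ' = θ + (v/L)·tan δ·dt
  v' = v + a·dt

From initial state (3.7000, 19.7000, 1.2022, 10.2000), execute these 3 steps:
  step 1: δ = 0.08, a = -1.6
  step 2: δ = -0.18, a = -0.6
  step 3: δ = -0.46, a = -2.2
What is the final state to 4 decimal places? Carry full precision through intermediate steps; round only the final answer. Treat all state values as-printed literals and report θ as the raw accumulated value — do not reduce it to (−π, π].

(6.3976, 26.5717, 0.4839, 9.1000)

after step 1 (δ=0.08, a=-1.6): (4.618781, 22.078727, 1.304418, 9.800000)
after step 2 (δ=-0.18, a=-0.6): (5.263717, 24.442317, 1.081505, 9.650000)
after step 3 (δ=-0.46, a=-2.2): (6.397592, 26.571749, 0.483870, 9.100000)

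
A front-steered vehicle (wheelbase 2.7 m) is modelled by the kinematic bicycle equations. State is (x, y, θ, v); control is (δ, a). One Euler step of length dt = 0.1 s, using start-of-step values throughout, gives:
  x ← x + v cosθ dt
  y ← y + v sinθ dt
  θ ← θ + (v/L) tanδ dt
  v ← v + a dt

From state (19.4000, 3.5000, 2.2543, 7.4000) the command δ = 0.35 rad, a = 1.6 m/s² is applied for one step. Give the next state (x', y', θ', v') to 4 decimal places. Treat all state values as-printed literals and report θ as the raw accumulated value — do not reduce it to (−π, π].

x' = 19.4000 + 7.4000·cos(2.2543)·0.1 = 18.9327
y' = 3.5000 + 7.4000·sin(2.2543)·0.1 = 4.0738
θ' = 2.2543 + (7.4000/2.7)·tan(0.35)·0.1 = 2.3543
v' = 7.4000 + 1.6000·0.1 = 7.5600

(18.9327, 4.0738, 2.3543, 7.5600)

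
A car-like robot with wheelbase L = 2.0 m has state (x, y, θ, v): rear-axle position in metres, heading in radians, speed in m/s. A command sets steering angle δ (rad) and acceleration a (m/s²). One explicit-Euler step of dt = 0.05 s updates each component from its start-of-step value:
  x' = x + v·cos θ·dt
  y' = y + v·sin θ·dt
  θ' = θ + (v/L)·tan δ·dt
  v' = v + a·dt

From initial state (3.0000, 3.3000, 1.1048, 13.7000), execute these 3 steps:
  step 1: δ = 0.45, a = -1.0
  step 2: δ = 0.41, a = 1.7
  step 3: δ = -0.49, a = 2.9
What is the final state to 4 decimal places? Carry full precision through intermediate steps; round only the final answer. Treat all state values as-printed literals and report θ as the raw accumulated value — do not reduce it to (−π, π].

after step 1 (δ=0.45, a=-1.0): (3.307779, 3.911961, 1.270246, 13.650000)
after step 2 (δ=0.41, a=1.7): (3.509831, 4.563868, 1.418564, 13.735000)
after step 3 (δ=-0.49, a=2.9): (3.613973, 5.242675, 1.235412, 13.880000)

(3.6140, 5.2427, 1.2354, 13.8800)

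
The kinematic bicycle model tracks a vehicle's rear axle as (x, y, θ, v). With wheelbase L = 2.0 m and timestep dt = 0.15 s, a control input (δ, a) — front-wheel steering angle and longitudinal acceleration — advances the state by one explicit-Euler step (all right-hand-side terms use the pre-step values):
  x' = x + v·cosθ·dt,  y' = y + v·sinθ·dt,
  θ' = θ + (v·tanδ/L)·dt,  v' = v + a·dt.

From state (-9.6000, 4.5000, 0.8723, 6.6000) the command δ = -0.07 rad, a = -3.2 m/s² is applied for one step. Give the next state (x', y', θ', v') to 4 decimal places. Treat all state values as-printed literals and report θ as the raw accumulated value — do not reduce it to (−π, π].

x' = -9.6000 + 6.6000·cos(0.8723)·0.15 = -8.9634
y' = 4.5000 + 6.6000·sin(0.8723)·0.15 = 5.2582
θ' = 0.8723 + (6.6000/2.0)·tan(-0.07)·0.15 = 0.8376
v' = 6.6000 − 3.2000·0.15 = 6.1200

(-8.9634, 5.2582, 0.8376, 6.1200)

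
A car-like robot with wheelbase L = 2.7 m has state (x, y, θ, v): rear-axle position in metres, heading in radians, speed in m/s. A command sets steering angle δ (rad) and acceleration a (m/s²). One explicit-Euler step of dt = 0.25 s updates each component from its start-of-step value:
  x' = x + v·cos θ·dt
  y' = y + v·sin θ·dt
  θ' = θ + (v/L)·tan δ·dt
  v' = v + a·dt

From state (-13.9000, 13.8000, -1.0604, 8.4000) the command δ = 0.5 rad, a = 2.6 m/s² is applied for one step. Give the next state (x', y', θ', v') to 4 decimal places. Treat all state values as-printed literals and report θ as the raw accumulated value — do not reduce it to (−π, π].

x' = -13.9000 + 8.4000·cos(-1.0604)·0.25 = -12.8741
y' = 13.8000 + 8.4000·sin(-1.0604)·0.25 = 11.9676
θ' = -1.0604 + (8.4000/2.7)·tan(0.5)·0.25 = -0.6355
v' = 8.4000 + 2.6000·0.25 = 9.0500

(-12.8741, 11.9676, -0.6355, 9.0500)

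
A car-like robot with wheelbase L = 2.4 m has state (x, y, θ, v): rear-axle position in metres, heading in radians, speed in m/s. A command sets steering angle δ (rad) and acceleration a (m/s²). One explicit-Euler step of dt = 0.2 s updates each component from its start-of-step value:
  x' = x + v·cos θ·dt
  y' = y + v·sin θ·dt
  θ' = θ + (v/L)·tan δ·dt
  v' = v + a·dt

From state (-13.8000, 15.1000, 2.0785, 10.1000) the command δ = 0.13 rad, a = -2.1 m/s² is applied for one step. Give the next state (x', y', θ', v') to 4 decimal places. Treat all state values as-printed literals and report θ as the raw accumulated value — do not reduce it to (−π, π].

(-14.7821, 16.8652, 2.1885, 9.6800)

x' = -13.8000 + 10.1000·cos(2.0785)·0.2 = -14.7821
y' = 15.1000 + 10.1000·sin(2.0785)·0.2 = 16.8652
θ' = 2.0785 + (10.1000/2.4)·tan(0.13)·0.2 = 2.1885
v' = 10.1000 − 2.1000·0.2 = 9.6800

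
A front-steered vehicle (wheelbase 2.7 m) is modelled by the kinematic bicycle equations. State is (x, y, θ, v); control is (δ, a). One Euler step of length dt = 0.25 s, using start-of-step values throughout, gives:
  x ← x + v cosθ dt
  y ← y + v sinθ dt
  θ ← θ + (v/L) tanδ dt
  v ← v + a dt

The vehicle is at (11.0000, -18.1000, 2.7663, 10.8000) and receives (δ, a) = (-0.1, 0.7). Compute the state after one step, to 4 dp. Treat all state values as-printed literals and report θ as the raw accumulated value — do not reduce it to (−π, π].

(8.4879, -17.1103, 2.6660, 10.9750)

x' = 11.0000 + 10.8000·cos(2.7663)·0.25 = 8.4879
y' = -18.1000 + 10.8000·sin(2.7663)·0.25 = -17.1103
θ' = 2.7663 + (10.8000/2.7)·tan(-0.1)·0.25 = 2.6660
v' = 10.8000 + 0.7000·0.25 = 10.9750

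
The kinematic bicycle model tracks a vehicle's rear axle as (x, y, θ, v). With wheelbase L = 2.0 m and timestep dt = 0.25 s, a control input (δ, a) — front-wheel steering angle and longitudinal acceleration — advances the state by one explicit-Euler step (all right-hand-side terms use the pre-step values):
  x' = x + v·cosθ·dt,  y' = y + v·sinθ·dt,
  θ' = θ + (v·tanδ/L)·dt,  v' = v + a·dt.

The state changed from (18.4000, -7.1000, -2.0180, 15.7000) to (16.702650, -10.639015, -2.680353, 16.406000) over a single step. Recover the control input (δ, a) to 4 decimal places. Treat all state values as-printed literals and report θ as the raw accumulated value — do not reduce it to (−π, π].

a = (v'−v)/dt = (0.706000)/0.25 = 2.8240
Δθ = θ'−θ = -0.662353;  (v·dt/L) = 15.7000·0.25/2.0 = 1.962500
tan δ = Δθ·L/(v·dt) = -0.337505  →  δ = -0.3255

δ = -0.3255, a = 2.8240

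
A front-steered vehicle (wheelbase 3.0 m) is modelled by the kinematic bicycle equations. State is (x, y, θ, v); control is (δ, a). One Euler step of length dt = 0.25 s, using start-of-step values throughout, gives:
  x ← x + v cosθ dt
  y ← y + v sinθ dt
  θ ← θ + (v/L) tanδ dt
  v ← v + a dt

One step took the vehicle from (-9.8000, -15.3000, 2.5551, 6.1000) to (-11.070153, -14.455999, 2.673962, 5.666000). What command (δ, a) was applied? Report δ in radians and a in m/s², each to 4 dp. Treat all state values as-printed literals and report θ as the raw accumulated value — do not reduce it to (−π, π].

δ = 0.2297, a = -1.7360

a = (v'−v)/dt = (-0.434000)/0.25 = -1.7360
Δθ = θ'−θ = 0.118862;  (v·dt/L) = 6.1000·0.25/3.0 = 0.508333
tan δ = Δθ·L/(v·dt) = 0.233827  →  δ = 0.2297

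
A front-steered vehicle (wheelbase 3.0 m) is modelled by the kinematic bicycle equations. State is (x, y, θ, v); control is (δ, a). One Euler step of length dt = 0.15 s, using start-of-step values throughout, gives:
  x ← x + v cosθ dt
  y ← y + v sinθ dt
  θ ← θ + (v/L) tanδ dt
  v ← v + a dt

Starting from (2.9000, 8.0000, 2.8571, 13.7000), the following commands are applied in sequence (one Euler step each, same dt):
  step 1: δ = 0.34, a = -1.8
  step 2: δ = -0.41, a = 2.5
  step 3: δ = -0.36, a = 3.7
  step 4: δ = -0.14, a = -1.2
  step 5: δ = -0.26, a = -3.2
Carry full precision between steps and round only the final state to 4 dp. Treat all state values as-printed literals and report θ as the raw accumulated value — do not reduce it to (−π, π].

after step 1 (δ=0.34, a=-1.8): (0.927602, 8.576778, 3.099410, 13.430000)
after step 2 (δ=-0.41, a=2.5): (-1.085106, 8.661730, 2.807555, 13.805000)
after step 3 (δ=-0.36, a=3.7): (-3.041397, 9.340647, 2.547743, 14.360000)
after step 4 (δ=-0.14, a=-1.2): (-4.826617, 10.545930, 2.446561, 14.180000)
after step 5 (δ=-0.26, a=-3.2): (-6.460224, 11.908082, 2.257952, 13.700000)

(-6.4602, 11.9081, 2.2580, 13.7000)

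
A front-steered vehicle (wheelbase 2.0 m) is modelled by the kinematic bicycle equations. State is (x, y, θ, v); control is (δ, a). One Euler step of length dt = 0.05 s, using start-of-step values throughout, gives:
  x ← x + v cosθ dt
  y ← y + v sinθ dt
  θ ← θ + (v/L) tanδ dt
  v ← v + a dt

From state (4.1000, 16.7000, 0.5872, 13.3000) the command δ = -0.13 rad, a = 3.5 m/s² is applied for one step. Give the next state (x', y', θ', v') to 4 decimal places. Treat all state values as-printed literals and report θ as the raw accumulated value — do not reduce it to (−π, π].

x' = 4.1000 + 13.3000·cos(0.5872)·0.05 = 4.6536
y' = 16.7000 + 13.3000·sin(0.5872)·0.05 = 17.0684
θ' = 0.5872 + (13.3000/2.0)·tan(-0.13)·0.05 = 0.5437
v' = 13.3000 + 3.5000·0.05 = 13.4750

(4.6536, 17.0684, 0.5437, 13.4750)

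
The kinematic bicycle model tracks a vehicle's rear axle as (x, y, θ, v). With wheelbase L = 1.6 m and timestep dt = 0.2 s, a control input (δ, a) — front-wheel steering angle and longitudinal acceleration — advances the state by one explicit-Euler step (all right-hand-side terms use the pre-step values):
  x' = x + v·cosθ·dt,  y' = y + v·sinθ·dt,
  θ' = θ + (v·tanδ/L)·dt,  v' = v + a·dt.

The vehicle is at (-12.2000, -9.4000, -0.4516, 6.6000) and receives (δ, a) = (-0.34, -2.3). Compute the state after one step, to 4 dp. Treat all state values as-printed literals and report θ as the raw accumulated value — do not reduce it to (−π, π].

(-11.0123, -9.9761, -0.7434, 6.1400)

x' = -12.2000 + 6.6000·cos(-0.4516)·0.2 = -11.0123
y' = -9.4000 + 6.6000·sin(-0.4516)·0.2 = -9.9761
θ' = -0.4516 + (6.6000/1.6)·tan(-0.34)·0.2 = -0.7434
v' = 6.6000 − 2.3000·0.2 = 6.1400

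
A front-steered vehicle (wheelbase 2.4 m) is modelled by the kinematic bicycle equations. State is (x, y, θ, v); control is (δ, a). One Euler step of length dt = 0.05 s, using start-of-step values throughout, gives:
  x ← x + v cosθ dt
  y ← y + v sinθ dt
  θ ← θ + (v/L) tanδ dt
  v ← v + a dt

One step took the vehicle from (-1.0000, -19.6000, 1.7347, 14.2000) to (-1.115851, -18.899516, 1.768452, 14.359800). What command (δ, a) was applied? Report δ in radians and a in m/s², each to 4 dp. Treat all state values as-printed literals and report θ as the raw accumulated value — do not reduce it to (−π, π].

δ = 0.1136, a = 3.1960

a = (v'−v)/dt = (0.159800)/0.05 = 3.1960
Δθ = θ'−θ = 0.033752;  (v·dt/L) = 14.2000·0.05/2.4 = 0.295833
tan δ = Δθ·L/(v·dt) = 0.114091  →  δ = 0.1136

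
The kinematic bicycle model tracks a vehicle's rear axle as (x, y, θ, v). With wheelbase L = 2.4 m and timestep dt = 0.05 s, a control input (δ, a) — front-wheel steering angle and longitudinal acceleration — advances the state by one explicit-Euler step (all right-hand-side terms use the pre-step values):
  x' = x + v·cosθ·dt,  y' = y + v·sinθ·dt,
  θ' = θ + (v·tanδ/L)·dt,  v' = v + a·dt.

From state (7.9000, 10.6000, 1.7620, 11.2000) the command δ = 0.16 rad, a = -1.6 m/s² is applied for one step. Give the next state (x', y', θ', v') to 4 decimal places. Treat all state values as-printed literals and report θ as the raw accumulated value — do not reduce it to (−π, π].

(7.7936, 11.1498, 1.7997, 11.1200)

x' = 7.9000 + 11.2000·cos(1.7620)·0.05 = 7.7936
y' = 10.6000 + 11.2000·sin(1.7620)·0.05 = 11.1498
θ' = 1.7620 + (11.2000/2.4)·tan(0.16)·0.05 = 1.7997
v' = 11.2000 − 1.6000·0.05 = 11.1200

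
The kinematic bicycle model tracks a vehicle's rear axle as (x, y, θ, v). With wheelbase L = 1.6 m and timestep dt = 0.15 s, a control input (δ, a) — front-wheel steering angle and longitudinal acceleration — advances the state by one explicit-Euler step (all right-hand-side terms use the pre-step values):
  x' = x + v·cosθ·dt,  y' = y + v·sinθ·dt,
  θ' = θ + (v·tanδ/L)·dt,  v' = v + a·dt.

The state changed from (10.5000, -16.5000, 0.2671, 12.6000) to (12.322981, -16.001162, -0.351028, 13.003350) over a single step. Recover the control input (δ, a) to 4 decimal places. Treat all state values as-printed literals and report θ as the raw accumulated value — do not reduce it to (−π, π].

a = (v'−v)/dt = (0.403350)/0.15 = 2.6890
Δθ = θ'−θ = -0.618128;  (v·dt/L) = 12.6000·0.15/1.6 = 1.181250
tan δ = Δθ·L/(v·dt) = -0.523283  →  δ = -0.4821

δ = -0.4821, a = 2.6890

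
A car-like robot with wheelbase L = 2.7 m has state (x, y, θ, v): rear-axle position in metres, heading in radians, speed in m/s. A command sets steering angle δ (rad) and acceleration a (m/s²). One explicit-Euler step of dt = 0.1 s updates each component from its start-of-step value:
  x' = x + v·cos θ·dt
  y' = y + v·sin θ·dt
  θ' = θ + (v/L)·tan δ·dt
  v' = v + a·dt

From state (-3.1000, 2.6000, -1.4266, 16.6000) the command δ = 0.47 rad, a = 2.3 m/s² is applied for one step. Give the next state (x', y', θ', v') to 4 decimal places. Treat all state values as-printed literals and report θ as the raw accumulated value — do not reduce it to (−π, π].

x' = -3.1000 + 16.6000·cos(-1.4266)·0.1 = -2.8615
y' = 2.6000 + 16.6000·sin(-1.4266)·0.1 = 0.9572
θ' = -1.4266 + (16.6000/2.7)·tan(0.47)·0.1 = -1.1143
v' = 16.6000 + 2.3000·0.1 = 16.8300

(-2.8615, 0.9572, -1.1143, 16.8300)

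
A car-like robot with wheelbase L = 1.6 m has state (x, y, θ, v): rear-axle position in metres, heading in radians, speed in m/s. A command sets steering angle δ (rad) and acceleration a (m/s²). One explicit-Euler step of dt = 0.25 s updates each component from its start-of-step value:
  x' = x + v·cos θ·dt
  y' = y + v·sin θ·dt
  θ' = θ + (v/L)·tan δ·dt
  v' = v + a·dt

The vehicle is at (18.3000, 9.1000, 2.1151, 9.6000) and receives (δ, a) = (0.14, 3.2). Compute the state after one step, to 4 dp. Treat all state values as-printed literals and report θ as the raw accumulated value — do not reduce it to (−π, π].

x' = 18.3000 + 9.6000·cos(2.1151)·0.25 = 17.0572
y' = 9.1000 + 9.6000·sin(2.1151)·0.25 = 11.1532
θ' = 2.1151 + (9.6000/1.6)·tan(0.14)·0.25 = 2.3265
v' = 9.6000 + 3.2000·0.25 = 10.4000

(17.0572, 11.1532, 2.3265, 10.4000)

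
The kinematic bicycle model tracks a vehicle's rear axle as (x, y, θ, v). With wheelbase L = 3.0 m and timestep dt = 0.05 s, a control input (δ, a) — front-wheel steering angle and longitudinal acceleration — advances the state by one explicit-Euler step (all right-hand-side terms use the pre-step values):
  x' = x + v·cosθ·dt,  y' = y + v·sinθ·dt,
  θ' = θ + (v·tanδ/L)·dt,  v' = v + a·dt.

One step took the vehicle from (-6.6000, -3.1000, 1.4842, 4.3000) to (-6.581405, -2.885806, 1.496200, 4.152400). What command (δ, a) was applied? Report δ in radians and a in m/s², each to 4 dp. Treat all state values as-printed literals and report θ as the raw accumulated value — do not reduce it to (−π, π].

a = (v'−v)/dt = (-0.147600)/0.05 = -2.9520
Δθ = θ'−θ = 0.012000;  (v·dt/L) = 4.3000·0.05/3.0 = 0.071667
tan δ = Δθ·L/(v·dt) = 0.167442  →  δ = 0.1659

δ = 0.1659, a = -2.9520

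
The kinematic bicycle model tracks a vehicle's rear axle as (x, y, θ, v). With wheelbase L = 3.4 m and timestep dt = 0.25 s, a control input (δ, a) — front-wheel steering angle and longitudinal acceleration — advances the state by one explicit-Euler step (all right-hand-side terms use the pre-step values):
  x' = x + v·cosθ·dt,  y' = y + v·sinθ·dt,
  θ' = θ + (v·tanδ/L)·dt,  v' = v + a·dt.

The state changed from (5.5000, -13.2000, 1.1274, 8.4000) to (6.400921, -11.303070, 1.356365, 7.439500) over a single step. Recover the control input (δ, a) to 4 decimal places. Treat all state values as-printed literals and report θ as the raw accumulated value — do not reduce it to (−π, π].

δ = 0.3550, a = -3.8420

a = (v'−v)/dt = (-0.960500)/0.25 = -3.8420
Δθ = θ'−θ = 0.228965;  (v·dt/L) = 8.4000·0.25/3.4 = 0.617647
tan δ = Δθ·L/(v·dt) = 0.370705  →  δ = 0.3550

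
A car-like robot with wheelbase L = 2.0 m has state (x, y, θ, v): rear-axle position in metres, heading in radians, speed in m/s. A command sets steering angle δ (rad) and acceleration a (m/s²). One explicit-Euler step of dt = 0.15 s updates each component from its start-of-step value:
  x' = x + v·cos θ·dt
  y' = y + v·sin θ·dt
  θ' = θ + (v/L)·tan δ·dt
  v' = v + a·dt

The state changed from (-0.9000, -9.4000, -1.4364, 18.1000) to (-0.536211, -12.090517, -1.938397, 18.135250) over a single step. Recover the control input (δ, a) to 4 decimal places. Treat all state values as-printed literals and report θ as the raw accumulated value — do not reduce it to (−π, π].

δ = -0.3542, a = 0.2350

a = (v'−v)/dt = (0.035250)/0.15 = 0.2350
Δθ = θ'−θ = -0.501997;  (v·dt/L) = 18.1000·0.15/2.0 = 1.357500
tan δ = Δθ·L/(v·dt) = -0.369795  →  δ = -0.3542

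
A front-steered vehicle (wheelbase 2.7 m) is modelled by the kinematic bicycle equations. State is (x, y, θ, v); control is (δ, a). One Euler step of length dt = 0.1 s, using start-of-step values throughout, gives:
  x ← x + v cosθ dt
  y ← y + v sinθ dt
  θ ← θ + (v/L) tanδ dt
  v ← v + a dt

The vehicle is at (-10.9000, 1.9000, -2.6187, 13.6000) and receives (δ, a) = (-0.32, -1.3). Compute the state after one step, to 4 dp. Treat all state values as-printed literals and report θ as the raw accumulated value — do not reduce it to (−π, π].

x' = -10.9000 + 13.6000·cos(-2.6187)·0.1 = -12.0783
y' = 1.9000 + 13.6000·sin(-2.6187)·0.1 = 1.2208
θ' = -2.6187 + (13.6000/2.7)·tan(-0.32)·0.1 = -2.7856
v' = 13.6000 − 1.3000·0.1 = 13.4700

(-12.0783, 1.2208, -2.7856, 13.4700)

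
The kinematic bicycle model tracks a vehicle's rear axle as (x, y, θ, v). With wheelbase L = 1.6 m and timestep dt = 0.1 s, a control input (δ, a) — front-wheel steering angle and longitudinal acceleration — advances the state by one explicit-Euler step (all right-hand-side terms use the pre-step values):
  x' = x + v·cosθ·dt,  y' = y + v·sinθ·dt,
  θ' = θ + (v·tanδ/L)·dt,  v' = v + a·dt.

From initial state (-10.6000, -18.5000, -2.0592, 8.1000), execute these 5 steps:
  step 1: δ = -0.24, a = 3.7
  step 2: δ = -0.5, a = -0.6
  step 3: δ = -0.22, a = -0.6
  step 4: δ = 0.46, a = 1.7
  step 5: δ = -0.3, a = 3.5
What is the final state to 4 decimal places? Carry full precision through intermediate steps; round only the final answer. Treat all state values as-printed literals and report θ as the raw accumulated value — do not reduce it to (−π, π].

(-13.4248, -21.4852, -2.4960, 8.8700)

after step 1 (δ=-0.24, a=3.7): (-10.980066, -19.215297, -2.183088, 8.470000)
after step 2 (δ=-0.5, a=-0.6): (-11.466874, -19.908425, -2.472287, 8.410000)
after step 3 (δ=-0.22, a=-0.6): (-12.126430, -20.430217, -2.589827, 8.350000)
after step 4 (δ=0.46, a=1.7): (-12.837516, -20.867917, -2.331264, 8.520000)
after step 5 (δ=-0.3, a=3.5): (-13.424766, -21.485203, -2.495986, 8.870000)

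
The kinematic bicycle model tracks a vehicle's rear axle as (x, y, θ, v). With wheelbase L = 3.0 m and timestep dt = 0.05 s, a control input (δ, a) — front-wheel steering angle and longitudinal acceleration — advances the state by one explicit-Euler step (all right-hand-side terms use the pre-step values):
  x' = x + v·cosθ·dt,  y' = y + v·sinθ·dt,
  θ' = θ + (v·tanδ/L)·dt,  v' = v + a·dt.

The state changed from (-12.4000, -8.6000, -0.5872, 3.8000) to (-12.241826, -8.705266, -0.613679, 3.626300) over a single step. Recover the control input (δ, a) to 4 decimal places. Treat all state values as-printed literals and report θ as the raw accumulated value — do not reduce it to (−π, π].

a = (v'−v)/dt = (-0.173700)/0.05 = -3.4740
Δθ = θ'−θ = -0.026479;  (v·dt/L) = 3.8000·0.05/3.0 = 0.063333
tan δ = Δθ·L/(v·dt) = -0.418089  →  δ = -0.3960

δ = -0.3960, a = -3.4740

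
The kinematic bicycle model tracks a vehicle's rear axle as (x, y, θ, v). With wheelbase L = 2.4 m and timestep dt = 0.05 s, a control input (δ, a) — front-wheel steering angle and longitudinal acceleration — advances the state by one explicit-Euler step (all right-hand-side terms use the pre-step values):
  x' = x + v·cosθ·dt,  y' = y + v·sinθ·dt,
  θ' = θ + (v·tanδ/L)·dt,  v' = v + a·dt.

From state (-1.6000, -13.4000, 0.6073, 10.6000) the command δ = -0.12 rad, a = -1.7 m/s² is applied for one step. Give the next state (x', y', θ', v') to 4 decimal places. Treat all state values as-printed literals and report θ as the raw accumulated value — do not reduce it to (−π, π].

x' = -1.6000 + 10.6000·cos(0.6073)·0.05 = -1.1648
y' = -13.4000 + 10.6000·sin(0.6073)·0.05 = -13.0976
θ' = 0.6073 + (10.6000/2.4)·tan(-0.12)·0.05 = 0.5807
v' = 10.6000 − 1.7000·0.05 = 10.5150

(-1.1648, -13.0976, 0.5807, 10.5150)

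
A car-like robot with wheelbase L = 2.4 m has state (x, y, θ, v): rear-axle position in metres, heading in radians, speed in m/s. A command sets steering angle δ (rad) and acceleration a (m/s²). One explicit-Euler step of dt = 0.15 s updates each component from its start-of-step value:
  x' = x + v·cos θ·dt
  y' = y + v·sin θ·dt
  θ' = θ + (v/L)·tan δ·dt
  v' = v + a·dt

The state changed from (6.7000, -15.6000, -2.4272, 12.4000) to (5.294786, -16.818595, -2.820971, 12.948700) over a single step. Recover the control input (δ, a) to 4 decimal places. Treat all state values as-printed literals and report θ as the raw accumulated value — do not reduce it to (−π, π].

δ = -0.4701, a = 3.6580

a = (v'−v)/dt = (0.548700)/0.15 = 3.6580
Δθ = θ'−θ = -0.393771;  (v·dt/L) = 12.4000·0.15/2.4 = 0.775000
tan δ = Δθ·L/(v·dt) = -0.508092  →  δ = -0.4701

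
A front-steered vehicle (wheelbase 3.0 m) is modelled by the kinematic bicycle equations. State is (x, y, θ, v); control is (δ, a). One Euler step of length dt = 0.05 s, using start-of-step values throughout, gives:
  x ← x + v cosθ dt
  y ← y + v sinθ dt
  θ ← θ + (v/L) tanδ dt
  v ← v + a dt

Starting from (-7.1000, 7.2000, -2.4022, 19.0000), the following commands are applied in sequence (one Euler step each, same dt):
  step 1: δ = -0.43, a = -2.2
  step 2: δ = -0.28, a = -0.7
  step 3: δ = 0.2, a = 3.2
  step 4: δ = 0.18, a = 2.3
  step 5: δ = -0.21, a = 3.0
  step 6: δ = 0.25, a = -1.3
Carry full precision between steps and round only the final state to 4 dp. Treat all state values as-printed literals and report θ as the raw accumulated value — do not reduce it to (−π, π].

after step 1 (δ=-0.43, a=-2.2): (-7.801934, 6.559853, -2.547430, 18.890000)
after step 2 (δ=-0.28, a=-0.7): (-8.584563, 6.031107, -2.637962, 18.855000)
after step 3 (δ=0.2, a=3.2): (-9.410258, 5.576128, -2.574260, 19.015000)
after step 4 (δ=0.18, a=2.3): (-10.212061, 5.065210, -2.516591, 19.130000)
after step 5 (δ=-0.21, a=3.0): (-10.987746, 4.505563, -2.584548, 19.280000)
after step 6 (δ=0.25, a=-1.3): (-11.806010, 3.995915, -2.502498, 19.215000)

(-11.8060, 3.9959, -2.5025, 19.2150)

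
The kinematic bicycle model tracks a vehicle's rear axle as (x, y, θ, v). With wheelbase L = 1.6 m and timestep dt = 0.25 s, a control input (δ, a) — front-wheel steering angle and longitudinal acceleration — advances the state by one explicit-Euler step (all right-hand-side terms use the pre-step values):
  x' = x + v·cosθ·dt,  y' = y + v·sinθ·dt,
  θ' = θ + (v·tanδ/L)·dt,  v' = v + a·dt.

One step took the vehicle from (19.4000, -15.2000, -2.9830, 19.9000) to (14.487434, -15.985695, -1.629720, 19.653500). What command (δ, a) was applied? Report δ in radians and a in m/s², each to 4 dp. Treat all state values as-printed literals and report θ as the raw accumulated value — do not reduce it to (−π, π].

a = (v'−v)/dt = (-0.246500)/0.25 = -0.9860
Δθ = θ'−θ = 1.353280;  (v·dt/L) = 19.9000·0.25/1.6 = 3.109375
tan δ = Δθ·L/(v·dt) = 0.435226  →  δ = 0.4105

δ = 0.4105, a = -0.9860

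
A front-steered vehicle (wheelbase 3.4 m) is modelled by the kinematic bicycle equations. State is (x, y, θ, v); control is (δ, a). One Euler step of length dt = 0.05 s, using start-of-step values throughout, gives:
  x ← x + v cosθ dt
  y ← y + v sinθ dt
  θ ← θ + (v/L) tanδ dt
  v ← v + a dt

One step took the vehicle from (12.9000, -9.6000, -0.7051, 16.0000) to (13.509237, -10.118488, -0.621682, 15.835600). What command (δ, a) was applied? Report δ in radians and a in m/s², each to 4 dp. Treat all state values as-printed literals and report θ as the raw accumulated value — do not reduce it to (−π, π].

δ = 0.3407, a = -3.2880

a = (v'−v)/dt = (-0.164400)/0.05 = -3.2880
Δθ = θ'−θ = 0.083418;  (v·dt/L) = 16.0000·0.05/3.4 = 0.235294
tan δ = Δθ·L/(v·dt) = 0.354526  →  δ = 0.3407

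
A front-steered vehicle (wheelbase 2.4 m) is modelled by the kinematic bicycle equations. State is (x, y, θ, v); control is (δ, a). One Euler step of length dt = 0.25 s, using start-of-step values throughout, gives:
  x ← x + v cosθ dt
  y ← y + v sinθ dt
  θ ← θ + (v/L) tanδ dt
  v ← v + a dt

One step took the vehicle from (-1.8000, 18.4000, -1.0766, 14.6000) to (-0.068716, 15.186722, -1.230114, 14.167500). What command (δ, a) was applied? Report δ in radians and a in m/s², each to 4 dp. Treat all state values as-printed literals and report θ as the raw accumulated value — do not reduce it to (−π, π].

δ = -0.1006, a = -1.7300

a = (v'−v)/dt = (-0.432500)/0.25 = -1.7300
Δθ = θ'−θ = -0.153514;  (v·dt/L) = 14.6000·0.25/2.4 = 1.520833
tan δ = Δθ·L/(v·dt) = -0.100941  →  δ = -0.1006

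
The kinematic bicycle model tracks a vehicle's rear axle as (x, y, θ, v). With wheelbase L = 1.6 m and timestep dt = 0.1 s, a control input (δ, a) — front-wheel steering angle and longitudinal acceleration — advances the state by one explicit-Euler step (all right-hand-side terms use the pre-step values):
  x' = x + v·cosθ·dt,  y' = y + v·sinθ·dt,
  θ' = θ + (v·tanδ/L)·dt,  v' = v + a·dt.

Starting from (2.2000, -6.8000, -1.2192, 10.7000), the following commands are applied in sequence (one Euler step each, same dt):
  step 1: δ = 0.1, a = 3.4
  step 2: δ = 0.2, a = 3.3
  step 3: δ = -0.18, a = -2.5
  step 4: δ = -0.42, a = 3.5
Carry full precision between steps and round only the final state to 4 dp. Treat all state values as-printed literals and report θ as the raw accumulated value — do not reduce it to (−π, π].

(4.0827, -10.7885, -1.4519, 11.4700)

after step 1 (δ=0.1, a=3.4): (2.568505, -7.804542, -1.152101, 11.040000)
after step 2 (δ=0.2, a=3.3): (3.017356, -8.813179, -1.012231, 11.370000)
after step 3 (δ=-0.18, a=-2.5): (3.619932, -9.777373, -1.141543, 11.120000)
after step 4 (δ=-0.42, a=3.5): (4.082737, -10.788489, -1.451911, 11.470000)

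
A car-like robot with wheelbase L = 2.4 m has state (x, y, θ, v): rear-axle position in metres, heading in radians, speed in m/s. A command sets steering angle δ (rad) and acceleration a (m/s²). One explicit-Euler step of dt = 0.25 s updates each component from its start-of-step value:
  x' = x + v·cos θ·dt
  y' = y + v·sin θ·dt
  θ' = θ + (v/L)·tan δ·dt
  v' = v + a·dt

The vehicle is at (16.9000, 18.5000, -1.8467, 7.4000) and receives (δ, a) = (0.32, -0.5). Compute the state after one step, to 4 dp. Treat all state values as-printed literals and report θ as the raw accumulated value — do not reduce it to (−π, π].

x' = 16.9000 + 7.4000·cos(-1.8467)·0.25 = 16.3960
y' = 18.5000 + 7.4000·sin(-1.8467)·0.25 = 16.7200
θ' = -1.8467 + (7.4000/2.4)·tan(0.32)·0.25 = -1.5913
v' = 7.4000 − 0.5000·0.25 = 7.2750

(16.3960, 16.7200, -1.5913, 7.2750)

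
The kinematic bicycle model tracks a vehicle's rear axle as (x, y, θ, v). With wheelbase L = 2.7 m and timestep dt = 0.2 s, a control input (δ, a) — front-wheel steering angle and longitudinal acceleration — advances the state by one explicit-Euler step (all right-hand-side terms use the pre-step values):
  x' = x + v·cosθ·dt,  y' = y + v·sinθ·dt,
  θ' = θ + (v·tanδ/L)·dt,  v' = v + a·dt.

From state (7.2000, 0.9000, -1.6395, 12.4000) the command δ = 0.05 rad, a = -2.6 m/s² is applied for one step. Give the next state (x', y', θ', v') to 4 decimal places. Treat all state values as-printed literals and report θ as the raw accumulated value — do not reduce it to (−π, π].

(7.0297, -1.5741, -1.5935, 11.8800)

x' = 7.2000 + 12.4000·cos(-1.6395)·0.2 = 7.0297
y' = 0.9000 + 12.4000·sin(-1.6395)·0.2 = -1.5741
θ' = -1.6395 + (12.4000/2.7)·tan(0.05)·0.2 = -1.5935
v' = 12.4000 − 2.6000·0.2 = 11.8800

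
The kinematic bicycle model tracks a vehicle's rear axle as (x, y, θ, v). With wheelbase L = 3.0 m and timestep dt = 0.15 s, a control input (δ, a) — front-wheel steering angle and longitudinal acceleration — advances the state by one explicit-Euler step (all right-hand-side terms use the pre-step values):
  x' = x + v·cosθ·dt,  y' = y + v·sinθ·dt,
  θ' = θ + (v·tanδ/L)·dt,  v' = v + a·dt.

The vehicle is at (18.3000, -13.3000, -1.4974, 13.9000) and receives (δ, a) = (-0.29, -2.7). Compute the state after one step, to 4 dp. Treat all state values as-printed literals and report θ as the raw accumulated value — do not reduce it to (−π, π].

(18.4529, -15.3794, -1.7048, 13.4950)

x' = 18.3000 + 13.9000·cos(-1.4974)·0.15 = 18.4529
y' = -13.3000 + 13.9000·sin(-1.4974)·0.15 = -15.3794
θ' = -1.4974 + (13.9000/3.0)·tan(-0.29)·0.15 = -1.7048
v' = 13.9000 − 2.7000·0.15 = 13.4950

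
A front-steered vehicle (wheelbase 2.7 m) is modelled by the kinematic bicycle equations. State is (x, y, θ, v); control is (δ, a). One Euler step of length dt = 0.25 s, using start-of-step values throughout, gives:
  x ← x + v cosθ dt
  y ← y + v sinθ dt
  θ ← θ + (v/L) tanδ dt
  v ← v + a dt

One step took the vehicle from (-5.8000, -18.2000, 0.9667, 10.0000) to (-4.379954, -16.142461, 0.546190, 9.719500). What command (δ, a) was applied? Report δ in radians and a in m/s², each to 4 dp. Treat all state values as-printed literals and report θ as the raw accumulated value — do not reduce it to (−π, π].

a = (v'−v)/dt = (-0.280500)/0.25 = -1.1220
Δθ = θ'−θ = -0.420510;  (v·dt/L) = 10.0000·0.25/2.7 = 0.925926
tan δ = Δθ·L/(v·dt) = -0.454151  →  δ = -0.4263

δ = -0.4263, a = -1.1220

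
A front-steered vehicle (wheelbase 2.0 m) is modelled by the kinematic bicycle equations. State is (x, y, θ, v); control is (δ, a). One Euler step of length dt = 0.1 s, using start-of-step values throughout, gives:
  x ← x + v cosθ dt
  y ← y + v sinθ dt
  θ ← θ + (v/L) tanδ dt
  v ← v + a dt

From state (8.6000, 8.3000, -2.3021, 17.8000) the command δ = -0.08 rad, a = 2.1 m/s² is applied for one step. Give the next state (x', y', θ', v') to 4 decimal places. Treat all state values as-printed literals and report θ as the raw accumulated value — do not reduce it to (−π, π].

x' = 8.6000 + 17.8000·cos(-2.3021)·0.1 = 7.4112
y' = 8.3000 + 17.8000·sin(-2.3021)·0.1 = 6.9751
θ' = -2.3021 + (17.8000/2.0)·tan(-0.08)·0.1 = -2.3735
v' = 17.8000 + 2.1000·0.1 = 18.0100

(7.4112, 6.9751, -2.3735, 18.0100)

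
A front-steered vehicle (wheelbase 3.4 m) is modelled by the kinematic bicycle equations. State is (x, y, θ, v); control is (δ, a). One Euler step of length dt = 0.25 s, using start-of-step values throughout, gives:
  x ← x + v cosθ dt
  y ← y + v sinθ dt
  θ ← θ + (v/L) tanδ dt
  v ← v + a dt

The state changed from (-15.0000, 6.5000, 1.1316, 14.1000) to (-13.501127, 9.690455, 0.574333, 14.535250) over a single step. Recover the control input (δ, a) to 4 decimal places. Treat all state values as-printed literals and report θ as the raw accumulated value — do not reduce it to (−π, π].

δ = -0.4932, a = 1.7410

a = (v'−v)/dt = (0.435250)/0.25 = 1.7410
Δθ = θ'−θ = -0.557267;  (v·dt/L) = 14.1000·0.25/3.4 = 1.036765
tan δ = Δθ·L/(v·dt) = -0.537506  →  δ = -0.4932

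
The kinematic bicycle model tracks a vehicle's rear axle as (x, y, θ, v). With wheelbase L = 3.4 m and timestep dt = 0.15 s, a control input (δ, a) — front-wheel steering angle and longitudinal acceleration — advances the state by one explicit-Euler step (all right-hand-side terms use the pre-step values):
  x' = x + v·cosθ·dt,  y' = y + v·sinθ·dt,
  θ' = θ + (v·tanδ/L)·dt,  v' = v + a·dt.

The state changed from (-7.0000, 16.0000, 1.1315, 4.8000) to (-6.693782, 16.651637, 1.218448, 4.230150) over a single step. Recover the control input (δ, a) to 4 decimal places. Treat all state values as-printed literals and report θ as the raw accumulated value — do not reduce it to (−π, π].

δ = 0.3896, a = -3.7990

a = (v'−v)/dt = (-0.569850)/0.15 = -3.7990
Δθ = θ'−θ = 0.086948;  (v·dt/L) = 4.8000·0.15/3.4 = 0.211765
tan δ = Δθ·L/(v·dt) = 0.410588  →  δ = 0.3896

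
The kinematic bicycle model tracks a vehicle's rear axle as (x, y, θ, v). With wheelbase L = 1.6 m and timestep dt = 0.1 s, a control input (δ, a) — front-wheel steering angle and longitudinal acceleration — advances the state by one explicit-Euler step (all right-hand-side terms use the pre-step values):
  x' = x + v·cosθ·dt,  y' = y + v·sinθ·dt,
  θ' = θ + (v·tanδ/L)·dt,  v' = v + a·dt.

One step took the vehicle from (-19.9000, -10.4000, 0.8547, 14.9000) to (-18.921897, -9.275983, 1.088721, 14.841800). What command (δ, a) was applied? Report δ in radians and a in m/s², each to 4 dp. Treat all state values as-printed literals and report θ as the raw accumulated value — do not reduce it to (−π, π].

a = (v'−v)/dt = (-0.058200)/0.1 = -0.5820
Δθ = θ'−θ = 0.234021;  (v·dt/L) = 14.9000·0.1/1.6 = 0.931250
tan δ = Δθ·L/(v·dt) = 0.251298  →  δ = 0.2462

δ = 0.2462, a = -0.5820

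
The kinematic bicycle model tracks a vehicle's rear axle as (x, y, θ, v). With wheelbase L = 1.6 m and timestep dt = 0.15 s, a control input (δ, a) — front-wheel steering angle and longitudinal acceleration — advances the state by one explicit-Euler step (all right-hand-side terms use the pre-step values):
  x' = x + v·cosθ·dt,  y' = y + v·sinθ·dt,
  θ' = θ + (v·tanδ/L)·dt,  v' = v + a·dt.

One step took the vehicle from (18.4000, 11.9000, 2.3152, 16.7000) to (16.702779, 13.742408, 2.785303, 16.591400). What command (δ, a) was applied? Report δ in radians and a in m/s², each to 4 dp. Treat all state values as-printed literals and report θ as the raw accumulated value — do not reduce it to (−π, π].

a = (v'−v)/dt = (-0.108600)/0.15 = -0.7240
Δθ = θ'−θ = 0.470103;  (v·dt/L) = 16.7000·0.15/1.6 = 1.565625
tan δ = Δθ·L/(v·dt) = 0.300265  →  δ = 0.2917

δ = 0.2917, a = -0.7240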